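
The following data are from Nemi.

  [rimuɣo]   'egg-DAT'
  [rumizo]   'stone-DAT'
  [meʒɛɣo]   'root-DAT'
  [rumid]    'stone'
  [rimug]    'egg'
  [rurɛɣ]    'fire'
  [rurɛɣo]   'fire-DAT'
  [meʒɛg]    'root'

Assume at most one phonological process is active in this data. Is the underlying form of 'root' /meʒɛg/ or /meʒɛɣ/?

/meʒɛg/

The root 'root' surfaces as [meʒɛg] and [meʒɛɣo], with a stem-final [g] ~ [ɣ] alternation.
But 'fire' keeps [ɣ] in both environments ([rurɛɣ], [rurɛɣo]), so there is no rule changing /ɣ/ to [g] in isolation.
So /g/ is underlying, and a rule of intervocalic spirantization — voiced stops become fricatives between vowels — gives [ɣ].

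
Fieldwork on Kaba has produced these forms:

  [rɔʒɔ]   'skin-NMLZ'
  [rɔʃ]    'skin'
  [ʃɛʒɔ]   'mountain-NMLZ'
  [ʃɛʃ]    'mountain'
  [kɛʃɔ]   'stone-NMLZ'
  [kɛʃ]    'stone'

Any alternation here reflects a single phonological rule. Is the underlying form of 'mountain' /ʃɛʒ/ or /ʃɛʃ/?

The root 'mountain' surfaces as [ʃɛʒɔ] and [ʃɛʃ], with a stem-final [ʒ] ~ [ʃ] alternation.
But 'stone' keeps [ʃ] in both environments ([kɛʃɔ], [kɛʃ]), so there is no rule changing /ʃ/ to [ʒ] before the NMLZ suffix.
The underlying segment must be /ʒ/; voiced obstruents become voiceless word-finally, yielding [ʃ] there.

/ʃɛʒ/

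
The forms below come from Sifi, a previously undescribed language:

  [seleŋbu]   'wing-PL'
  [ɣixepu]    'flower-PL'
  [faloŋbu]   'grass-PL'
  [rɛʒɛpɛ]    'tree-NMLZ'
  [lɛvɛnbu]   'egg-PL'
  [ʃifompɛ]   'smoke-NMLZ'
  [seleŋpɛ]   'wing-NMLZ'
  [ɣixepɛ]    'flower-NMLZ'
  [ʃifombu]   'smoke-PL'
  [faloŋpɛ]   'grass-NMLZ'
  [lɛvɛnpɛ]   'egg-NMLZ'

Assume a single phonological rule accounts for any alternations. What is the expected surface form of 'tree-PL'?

The PL morpheme has two allomorphs, [-bu] and [-pu].
The NMLZ suffix, which begins with [p], is invariant after every stem; so [p] is not altered by any rule here.
The PL suffix is therefore /-bu/ underlyingly, with post-vocalic devoicing: voiced stops become voiceless after a vowel.
After 'tree', which ends in a vowel, the suffix surfaces as [-pu], giving [rɛʒɛpu].

[rɛʒɛpu]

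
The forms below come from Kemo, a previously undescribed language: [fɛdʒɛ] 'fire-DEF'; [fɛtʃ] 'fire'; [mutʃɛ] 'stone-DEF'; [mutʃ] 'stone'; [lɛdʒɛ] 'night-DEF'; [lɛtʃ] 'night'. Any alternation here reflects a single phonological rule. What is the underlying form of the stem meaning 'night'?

The root 'night' surfaces as [lɛdʒɛ] and [lɛtʃ], with a stem-final [dʒ] ~ [tʃ] alternation.
If /tʃ/ were underlying and a rule turned it into [dʒ] before the DEF suffix, 'stone' would also alternate; but it has [tʃ] in both [mutʃɛ] and [mutʃ].
Therefore /dʒ/ is basic and [tʃ] is derived by word-final obstruent devoicing (voiced obstruents become voiceless word-finally).
The underlying form of 'night' is therefore /lɛdʒ/.

/lɛdʒ/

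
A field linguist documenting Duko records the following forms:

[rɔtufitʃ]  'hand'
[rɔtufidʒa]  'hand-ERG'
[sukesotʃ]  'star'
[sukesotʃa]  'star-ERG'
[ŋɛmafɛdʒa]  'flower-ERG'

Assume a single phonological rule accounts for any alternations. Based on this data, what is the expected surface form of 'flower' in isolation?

In [rɔtufitʃ] and [rɔtufidʒa] the final segment of 'hand' alternates: [tʃ] ~ [dʒ].
Compare 'star', with invariant [tʃ] in [sukesotʃ] and [sukesotʃa]: an analysis with underlying /tʃ/ and a rule producing [dʒ] before the ERG suffix would wrongly predict alternation here too.
So /dʒ/ is underlying, and a rule of word-final obstruent devoicing — voiced obstruents become voiceless word-finally — gives [tʃ].
The one attested form of 'flower', [ŋɛmafɛdʒa], shows underlying /ŋɛmafɛdʒ/. Applying the same rule word-finally gives [ŋɛmafɛtʃ].

[ŋɛmafɛtʃ]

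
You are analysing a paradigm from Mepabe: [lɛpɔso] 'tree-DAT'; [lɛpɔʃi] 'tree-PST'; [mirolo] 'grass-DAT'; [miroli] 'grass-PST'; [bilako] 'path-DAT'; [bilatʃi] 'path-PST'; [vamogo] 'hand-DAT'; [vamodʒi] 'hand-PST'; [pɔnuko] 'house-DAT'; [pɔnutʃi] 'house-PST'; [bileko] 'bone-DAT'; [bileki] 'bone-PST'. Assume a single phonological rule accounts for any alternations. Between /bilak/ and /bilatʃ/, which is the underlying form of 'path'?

In [bilako] and [bilatʃi] the final segment of 'path' alternates: [k] ~ [tʃ].
The stem 'bone' ([bileko], [bileki]) shows [k] unchanged in both environments, so [k] cannot be basic with [tʃ] derived before the PST suffix.
Therefore /tʃ/ is basic and [k] is derived by depalatalization (palato-alveolar /tʃ/, /dʒ/ and /ʃ/ become [k], [g] and [s] when no front vowel follows).

/bilatʃ/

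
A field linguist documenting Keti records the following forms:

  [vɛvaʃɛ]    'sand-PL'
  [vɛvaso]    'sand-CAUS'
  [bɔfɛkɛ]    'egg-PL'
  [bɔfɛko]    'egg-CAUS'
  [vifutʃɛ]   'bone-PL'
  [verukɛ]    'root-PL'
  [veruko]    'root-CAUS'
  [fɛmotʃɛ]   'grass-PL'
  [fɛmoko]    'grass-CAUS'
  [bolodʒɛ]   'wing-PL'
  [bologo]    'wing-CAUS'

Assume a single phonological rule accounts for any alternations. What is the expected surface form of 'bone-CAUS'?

The stem for 'grass' ends in [tʃ] in [fɛmotʃɛ] but [k] in [fɛmoko].
Compare 'egg', with invariant [k] in [bɔfɛkɛ] and [bɔfɛko]: an analysis with underlying /k/ and a rule producing [tʃ] before the PL suffix would wrongly predict alternation here too.
The underlying segment must be /tʃ/; palato-alveolar /tʃ/, /dʒ/ and /ʃ/ become [k], [g] and [s] when no front vowel follows, yielding [k] there.
From [vifutʃɛ] the stem 'bone' is /vifutʃ/; when no front vowel follows this yields [vifuko].

[vifuko]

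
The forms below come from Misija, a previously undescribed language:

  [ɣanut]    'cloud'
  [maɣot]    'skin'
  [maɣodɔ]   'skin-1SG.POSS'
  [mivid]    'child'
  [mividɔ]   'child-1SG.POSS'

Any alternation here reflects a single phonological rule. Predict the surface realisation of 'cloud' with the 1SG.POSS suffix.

[ɣanudɔ]

In [maɣot] and [maɣodɔ] the final segment of 'skin' alternates: [t] ~ [d].
Compare 'child', with invariant [d] in [mivid] and [mividɔ]: an analysis with underlying /d/ and a rule producing [t] in isolation would wrongly predict alternation here too.
The underlying segment must be /t/; voiceless stops become voiced between vowels, yielding [d] there.
From [ɣanut] the stem 'cloud' is /ɣanut/; between vowels this yields [ɣanudɔ].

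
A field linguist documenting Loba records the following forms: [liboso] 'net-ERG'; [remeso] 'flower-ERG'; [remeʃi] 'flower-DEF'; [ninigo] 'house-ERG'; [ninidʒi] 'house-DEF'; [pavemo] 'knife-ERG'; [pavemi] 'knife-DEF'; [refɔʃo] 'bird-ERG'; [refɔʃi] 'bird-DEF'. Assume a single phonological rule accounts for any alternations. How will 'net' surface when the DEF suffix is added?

[liboʃi]

The stem for 'flower' ends in [s] in [remeso] but [ʃ] in [remeʃi].
The stem 'bird' ([refɔʃo], [refɔʃi]) shows [ʃ] unchanged in both environments, so [ʃ] cannot be basic with [s] derived before the ERG suffix.
The alternation reflects palatalization before a front vowel: /g/ and /s/ become palato-alveolar [dʒ] and [ʃ] before a front vowel. /s/ is underlying.
The one attested form of 'net', [liboso], shows underlying /libos/. Applying the same rule before a front vowel gives [liboʃi].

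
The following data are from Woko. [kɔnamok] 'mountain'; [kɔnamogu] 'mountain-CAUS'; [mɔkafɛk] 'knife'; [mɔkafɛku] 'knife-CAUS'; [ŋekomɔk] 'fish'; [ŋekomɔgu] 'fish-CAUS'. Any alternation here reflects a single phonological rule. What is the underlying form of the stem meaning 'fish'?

The root 'fish' surfaces as [ŋekomɔk] and [ŋekomɔgu], with a stem-final [k] ~ [g] alternation.
If /k/ were underlying and a rule turned it into [g] before the CAUS suffix, 'knife' would also alternate; but it has [k] in both [mɔkafɛk] and [mɔkafɛku].
Therefore /g/ is basic and [k] is derived by word-final obstruent devoicing (voiced obstruents become voiceless word-finally).

/ŋekomɔg/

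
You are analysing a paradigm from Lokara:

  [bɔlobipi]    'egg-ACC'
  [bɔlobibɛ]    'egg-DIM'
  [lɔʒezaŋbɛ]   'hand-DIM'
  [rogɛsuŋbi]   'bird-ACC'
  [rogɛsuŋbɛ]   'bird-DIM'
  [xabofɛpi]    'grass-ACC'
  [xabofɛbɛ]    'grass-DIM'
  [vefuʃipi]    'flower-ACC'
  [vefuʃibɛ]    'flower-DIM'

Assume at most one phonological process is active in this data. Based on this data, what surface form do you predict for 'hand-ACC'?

[lɔʒezaŋbi]

The ACC suffix surfaces as [-bi] and [-pi], depending on the final segment of the stem.
The DIM suffix, which begins with [b], is invariant after every stem; so [b] is not altered by any rule here.
The ACC suffix is therefore /-pi/ underlyingly, with post-nasal voicing: voiceless stops become voiced after a nasal.
After 'hand', which ends in a nasal, the suffix surfaces as [-bi], giving [lɔʒezaŋbi].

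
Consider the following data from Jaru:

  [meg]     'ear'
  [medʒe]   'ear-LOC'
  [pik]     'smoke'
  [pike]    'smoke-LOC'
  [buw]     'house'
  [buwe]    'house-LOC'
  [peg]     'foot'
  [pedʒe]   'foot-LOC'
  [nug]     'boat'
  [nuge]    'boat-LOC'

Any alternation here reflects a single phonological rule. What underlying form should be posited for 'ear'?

The root 'ear' surfaces as [meg] and [medʒe], with a stem-final [g] ~ [dʒ] alternation.
If /g/ were underlying and a rule turned it into [dʒ] before the LOC suffix, 'boat' would also alternate; but it has [g] in both [nug] and [nuge].
The underlying segment must be /dʒ/; palato-alveolar /dʒ/ becomes [g] when no front vowel follows, yielding [g] there.

/medʒ/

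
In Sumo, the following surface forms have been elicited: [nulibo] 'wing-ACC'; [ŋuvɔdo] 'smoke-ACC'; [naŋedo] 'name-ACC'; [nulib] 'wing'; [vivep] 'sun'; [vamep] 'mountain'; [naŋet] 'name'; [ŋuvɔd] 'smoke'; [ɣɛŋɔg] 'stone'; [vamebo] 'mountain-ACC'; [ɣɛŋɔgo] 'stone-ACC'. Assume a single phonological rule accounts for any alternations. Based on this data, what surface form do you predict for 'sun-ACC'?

The stem for 'mountain' ends in [b] in [vamebo] but [p] in [vamep].
The stem 'wing' ([nulibo], [nulib]) shows [b] unchanged in both environments, so [b] cannot be basic with [p] derived in isolation.
The underlying segment must be /p/; voiceless stops become voiced between vowels, yielding [b] there.
The one attested form of 'sun', [vivep], shows underlying /vivep/. Applying the same rule between vowels gives [vivebo].

[vivebo]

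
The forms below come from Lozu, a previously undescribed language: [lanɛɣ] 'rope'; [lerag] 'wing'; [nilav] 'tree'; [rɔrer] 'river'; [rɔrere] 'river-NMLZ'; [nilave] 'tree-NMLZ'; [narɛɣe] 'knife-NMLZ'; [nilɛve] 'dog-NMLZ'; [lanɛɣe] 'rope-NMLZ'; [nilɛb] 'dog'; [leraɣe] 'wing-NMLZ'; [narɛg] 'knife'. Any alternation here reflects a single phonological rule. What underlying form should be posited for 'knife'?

/narɛg/

The root 'knife' surfaces as [narɛg] and [narɛɣe], with a stem-final [g] ~ [ɣ] alternation.
If /ɣ/ were underlying and a rule turned it into [g] in isolation, 'rope' would also alternate; but it has [ɣ] in both [lanɛɣ] and [lanɛɣe].
The alternation reflects intervocalic spirantization: voiced stops become fricatives between vowels. /g/ is underlying.
Hence 'knife' is /narɛg/ underlyingly.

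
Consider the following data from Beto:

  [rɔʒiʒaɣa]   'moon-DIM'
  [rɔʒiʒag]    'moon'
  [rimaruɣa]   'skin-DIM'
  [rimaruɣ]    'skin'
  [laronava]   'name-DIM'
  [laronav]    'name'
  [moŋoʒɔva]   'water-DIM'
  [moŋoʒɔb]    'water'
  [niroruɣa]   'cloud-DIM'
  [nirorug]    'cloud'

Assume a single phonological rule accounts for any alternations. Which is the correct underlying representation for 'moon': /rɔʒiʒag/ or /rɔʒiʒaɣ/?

/rɔʒiʒag/

The stem for 'moon' ends in [ɣ] in [rɔʒiʒaɣa] but [g] in [rɔʒiʒag].
But 'skin' keeps [ɣ] in both environments ([rimaruɣa], [rimaruɣ]), so there is no rule changing /ɣ/ to [g] in isolation.
The underlying segment must be /g/; voiced stops become fricatives between vowels, yielding [ɣ] there.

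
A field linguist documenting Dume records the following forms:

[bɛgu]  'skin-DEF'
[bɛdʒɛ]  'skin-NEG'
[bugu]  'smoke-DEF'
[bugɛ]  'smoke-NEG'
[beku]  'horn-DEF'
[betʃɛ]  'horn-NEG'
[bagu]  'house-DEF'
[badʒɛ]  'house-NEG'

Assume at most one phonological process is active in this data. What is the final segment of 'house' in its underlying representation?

The stem for 'house' ends in [g] in [bagu] but [dʒ] in [badʒɛ].
But 'smoke' keeps [g] in both environments ([bugu], [bugɛ]), so there is no rule changing /g/ to [dʒ] before the NEG suffix.
The alternation reflects depalatalization: palato-alveolar /tʃ/ and /dʒ/ become [k] and [g] when no front vowel follows. /dʒ/ is underlying.

/dʒ/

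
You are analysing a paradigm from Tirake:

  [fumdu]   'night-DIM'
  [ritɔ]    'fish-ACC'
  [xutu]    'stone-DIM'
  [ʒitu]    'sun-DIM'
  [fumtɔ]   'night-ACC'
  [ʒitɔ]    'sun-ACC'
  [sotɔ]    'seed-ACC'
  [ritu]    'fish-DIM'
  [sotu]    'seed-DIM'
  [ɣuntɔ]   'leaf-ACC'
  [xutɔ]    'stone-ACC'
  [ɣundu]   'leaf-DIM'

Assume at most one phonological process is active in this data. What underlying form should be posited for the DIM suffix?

The DIM morpheme has two allomorphs, [-du] and [-tu].
The ACC suffix, which begins with [t], is invariant after every stem; so [t] is not altered by any rule here.
So the underlying form is /-du/, and voiced stops become voiceless after a vowel.

/-du/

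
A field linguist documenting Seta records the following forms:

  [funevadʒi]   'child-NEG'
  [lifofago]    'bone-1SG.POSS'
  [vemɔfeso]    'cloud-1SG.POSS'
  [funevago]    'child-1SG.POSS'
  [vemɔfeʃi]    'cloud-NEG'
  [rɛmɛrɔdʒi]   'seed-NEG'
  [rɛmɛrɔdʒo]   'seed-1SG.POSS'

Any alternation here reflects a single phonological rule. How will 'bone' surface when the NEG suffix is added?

'child' shows [g] ~ [dʒ] at the end of the stem ([funevago] vs [funevadʒi]).
Compare 'seed', with invariant [dʒ] in [rɛmɛrɔdʒo] and [rɛmɛrɔdʒi]: an analysis with underlying /dʒ/ and a rule producing [g] before the 1SG.POSS suffix would wrongly predict alternation here too.
The underlying segment must be /g/; /g/ and /s/ become palato-alveolar [dʒ] and [ʃ] before a front vowel, yielding [dʒ] there.
From [lifofago] the stem 'bone' is /lifofag/; before a front vowel this yields [lifofadʒi].

[lifofadʒi]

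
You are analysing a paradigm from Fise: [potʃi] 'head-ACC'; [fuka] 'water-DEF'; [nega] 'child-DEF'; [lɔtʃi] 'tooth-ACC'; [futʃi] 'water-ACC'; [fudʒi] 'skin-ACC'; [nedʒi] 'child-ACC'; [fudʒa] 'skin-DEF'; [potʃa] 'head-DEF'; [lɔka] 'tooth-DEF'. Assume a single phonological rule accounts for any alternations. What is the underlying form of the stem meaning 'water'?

/fuk/

In [futʃi] and [fuka] the final segment of 'water' alternates: [tʃ] ~ [k].
If /tʃ/ were underlying and a rule turned it into [k] before the DEF suffix, 'head' would also alternate; but it has [tʃ] in both [potʃi] and [potʃa].
So /k/ is underlying, and a rule of palatalization before a front vowel — /k/ and /g/ become palato-alveolar [tʃ] and [dʒ] before a front vowel — gives [tʃ].
The underlying form of 'water' is therefore /fuk/.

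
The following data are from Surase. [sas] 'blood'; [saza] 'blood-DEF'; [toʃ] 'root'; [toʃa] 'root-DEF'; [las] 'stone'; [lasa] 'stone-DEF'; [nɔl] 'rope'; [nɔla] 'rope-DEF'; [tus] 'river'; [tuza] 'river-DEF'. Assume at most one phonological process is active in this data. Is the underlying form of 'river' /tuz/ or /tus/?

/tuz/

In [tus] and [tuza] the final segment of 'river' alternates: [s] ~ [z].
The stem 'stone' ([las], [lasa]) shows [s] unchanged in both environments, so [s] cannot be basic with [z] derived before the DEF suffix.
The alternation reflects word-final obstruent devoicing: voiced obstruents become voiceless word-finally. /z/ is underlying.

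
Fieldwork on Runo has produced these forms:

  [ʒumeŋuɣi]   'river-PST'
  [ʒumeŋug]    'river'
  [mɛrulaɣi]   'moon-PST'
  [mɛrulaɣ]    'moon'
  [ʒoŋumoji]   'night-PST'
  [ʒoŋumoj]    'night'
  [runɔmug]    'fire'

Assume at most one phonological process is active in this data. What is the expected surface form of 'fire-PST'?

[runɔmuɣi]

In [ʒumeŋuɣi] and [ʒumeŋug] the final segment of 'river' alternates: [ɣ] ~ [g].
But 'moon' keeps [ɣ] in both environments ([mɛrulaɣi], [mɛrulaɣ]), so there is no rule changing /ɣ/ to [g] in isolation.
Therefore /g/ is basic and [ɣ] is derived by intervocalic spirantization (voiced stops become fricatives between vowels).
From [runɔmug] the stem 'fire' is /runɔmug/; between vowels this yields [runɔmuɣi].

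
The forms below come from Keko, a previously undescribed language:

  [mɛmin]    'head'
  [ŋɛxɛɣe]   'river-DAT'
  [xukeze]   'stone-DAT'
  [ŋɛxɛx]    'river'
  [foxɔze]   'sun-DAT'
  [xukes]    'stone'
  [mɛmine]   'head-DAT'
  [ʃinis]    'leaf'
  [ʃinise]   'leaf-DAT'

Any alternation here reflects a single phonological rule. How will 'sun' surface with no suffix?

[foxɔs]

The stem for 'stone' ends in [s] in [xukes] but [z] in [xukeze].
But 'leaf' keeps [s] in both environments ([ʃinis], [ʃinise]), so there is no rule changing /s/ to [z] before the DAT suffix.
So /z/ is underlying, and a rule of word-final obstruent devoicing — voiced obstruents become voiceless word-finally — gives [s].
The one attested form of 'sun', [foxɔze], shows underlying /foxɔz/. Applying the same rule word-finally gives [foxɔs].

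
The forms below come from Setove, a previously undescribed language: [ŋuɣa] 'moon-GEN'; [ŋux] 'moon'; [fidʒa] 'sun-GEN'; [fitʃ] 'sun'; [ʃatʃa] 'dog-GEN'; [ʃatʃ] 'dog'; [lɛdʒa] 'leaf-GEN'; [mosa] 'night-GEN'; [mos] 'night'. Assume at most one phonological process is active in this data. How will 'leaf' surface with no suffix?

[lɛtʃ]

In [fidʒa] and [fitʃ] the final segment of 'sun' alternates: [dʒ] ~ [tʃ].
The stem 'dog' ([ʃatʃa], [ʃatʃ]) shows [tʃ] unchanged in both environments, so [tʃ] cannot be basic with [dʒ] derived before the GEN suffix.
The underlying segment must be /dʒ/; voiced obstruents become voiceless word-finally, yielding [tʃ] there.
The one attested form of 'leaf', [lɛdʒa], shows underlying /lɛdʒ/. Applying the same rule word-finally gives [lɛtʃ].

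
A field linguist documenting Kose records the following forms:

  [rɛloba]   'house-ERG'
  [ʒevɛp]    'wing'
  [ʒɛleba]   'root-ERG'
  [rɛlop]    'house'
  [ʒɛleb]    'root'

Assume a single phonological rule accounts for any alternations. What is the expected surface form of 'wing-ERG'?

In [rɛlop] and [rɛloba] the final segment of 'house' alternates: [p] ~ [b].
But 'root' keeps [b] in both environments ([ʒɛleb], [ʒɛleba]), so there is no rule changing /b/ to [p] in isolation.
The alternation reflects intervocalic voicing: voiceless stops become voiced between vowels. /p/ is underlying.
From [ʒevɛp] the stem 'wing' is /ʒevɛp/; between vowels this yields [ʒevɛba].

[ʒevɛba]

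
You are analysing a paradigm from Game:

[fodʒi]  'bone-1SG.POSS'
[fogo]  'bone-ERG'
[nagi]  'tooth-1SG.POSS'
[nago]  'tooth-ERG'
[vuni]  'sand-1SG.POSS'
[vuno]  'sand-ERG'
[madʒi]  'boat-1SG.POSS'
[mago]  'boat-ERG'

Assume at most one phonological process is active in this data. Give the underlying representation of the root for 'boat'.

/madʒ/

The root 'boat' surfaces as [madʒi] and [mago], with a stem-final [dʒ] ~ [g] alternation.
The stem 'tooth' ([nagi], [nago]) shows [g] unchanged in both environments, so [g] cannot be basic with [dʒ] derived before the 1SG.POSS suffix.
The alternation reflects depalatalization: palato-alveolar /dʒ/ becomes [g] when no front vowel follows. /dʒ/ is underlying.
So 'boat' = /madʒ/.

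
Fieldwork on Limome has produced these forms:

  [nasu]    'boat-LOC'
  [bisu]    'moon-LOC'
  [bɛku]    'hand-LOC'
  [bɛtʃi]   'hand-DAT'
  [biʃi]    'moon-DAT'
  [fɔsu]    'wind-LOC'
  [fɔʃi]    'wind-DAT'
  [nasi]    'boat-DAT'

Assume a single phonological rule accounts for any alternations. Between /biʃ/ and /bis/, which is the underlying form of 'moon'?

/biʃ/

'moon' shows [s] ~ [ʃ] at the end of the stem ([bisu] vs [biʃi]).
But 'boat' keeps [s] in both environments ([nasu], [nasi]), so there is no rule changing /s/ to [ʃ] before the DAT suffix.
The underlying segment must be /ʃ/; palato-alveolar /tʃ/ and /ʃ/ become [k] and [s] when no front vowel follows, yielding [s] there.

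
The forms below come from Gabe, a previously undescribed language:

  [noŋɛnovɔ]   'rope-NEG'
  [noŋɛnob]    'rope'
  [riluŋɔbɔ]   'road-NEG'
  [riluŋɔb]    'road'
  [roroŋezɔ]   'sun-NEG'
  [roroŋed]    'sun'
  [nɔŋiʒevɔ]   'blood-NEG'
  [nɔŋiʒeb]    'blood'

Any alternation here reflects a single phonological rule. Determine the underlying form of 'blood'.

/nɔŋiʒev/

The stem for 'blood' ends in [v] in [nɔŋiʒevɔ] but [b] in [nɔŋiʒeb].
But 'road' keeps [b] in both environments ([riluŋɔbɔ], [riluŋɔb]), so there is no rule changing /b/ to [v] before the NEG suffix.
Therefore /v/ is basic and [b] is derived by word-final hardening (voiced fricatives become stops word-finally).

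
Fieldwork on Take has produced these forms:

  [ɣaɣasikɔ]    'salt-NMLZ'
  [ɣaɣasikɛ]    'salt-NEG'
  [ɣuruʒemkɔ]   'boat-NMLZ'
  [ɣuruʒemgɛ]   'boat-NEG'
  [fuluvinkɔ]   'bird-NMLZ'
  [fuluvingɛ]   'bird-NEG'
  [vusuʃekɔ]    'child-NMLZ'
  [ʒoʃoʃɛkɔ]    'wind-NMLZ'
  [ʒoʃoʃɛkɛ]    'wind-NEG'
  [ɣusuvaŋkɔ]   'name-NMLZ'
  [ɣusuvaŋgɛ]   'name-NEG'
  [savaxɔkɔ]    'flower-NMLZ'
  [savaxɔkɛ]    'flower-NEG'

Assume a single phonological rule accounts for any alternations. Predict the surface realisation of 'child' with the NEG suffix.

The NEG suffix surfaces as [-gɛ] and [-kɛ], depending on the final segment of the stem.
By contrast the NMLZ suffix keeps its initial [k] throughout — that segment must be underlying.
So the underlying form is /-gɛ/, and voiced stops become voiceless after a vowel.
After 'child', which ends in a vowel, the suffix surfaces as [-kɛ], giving [vusuʃekɛ].

[vusuʃekɛ]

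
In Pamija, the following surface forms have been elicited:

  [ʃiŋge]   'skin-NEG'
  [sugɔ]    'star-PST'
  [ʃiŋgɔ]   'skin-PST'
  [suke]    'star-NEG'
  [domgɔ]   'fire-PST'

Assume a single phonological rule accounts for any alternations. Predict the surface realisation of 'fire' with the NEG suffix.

The NEG suffix surfaces as [-ge] and [-ke], depending on the final segment of the stem.
The PST suffix, which begins with [g], is invariant after every stem; so [g] is not altered by any rule here.
The NEG suffix is therefore /-ke/ underlyingly, with post-nasal voicing: voiceless stops become voiced after a nasal.
After 'fire', which ends in a nasal, the suffix surfaces as [-ge], giving [domge].

[domge]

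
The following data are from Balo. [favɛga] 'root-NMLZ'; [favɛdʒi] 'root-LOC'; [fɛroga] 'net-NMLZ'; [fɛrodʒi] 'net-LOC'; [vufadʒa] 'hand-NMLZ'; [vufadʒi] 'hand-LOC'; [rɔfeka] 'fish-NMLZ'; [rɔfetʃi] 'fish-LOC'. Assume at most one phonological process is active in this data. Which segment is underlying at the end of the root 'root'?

In [favɛga] and [favɛdʒi] the final segment of 'root' alternates: [g] ~ [dʒ].
Compare 'hand', with invariant [dʒ] in [vufadʒa] and [vufadʒi]: an analysis with underlying /dʒ/ and a rule producing [g] before the NMLZ suffix would wrongly predict alternation here too.
Therefore /g/ is basic and [dʒ] is derived by palatalization before a front vowel (/k/ and /g/ become palato-alveolar [tʃ] and [dʒ] before a front vowel).

/g/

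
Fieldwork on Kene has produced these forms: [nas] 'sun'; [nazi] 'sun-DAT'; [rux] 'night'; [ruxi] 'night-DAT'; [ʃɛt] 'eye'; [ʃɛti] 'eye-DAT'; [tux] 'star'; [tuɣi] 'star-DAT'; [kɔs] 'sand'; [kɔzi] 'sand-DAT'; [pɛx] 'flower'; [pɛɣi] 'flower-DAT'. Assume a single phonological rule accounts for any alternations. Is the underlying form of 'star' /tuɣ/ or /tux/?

In [tux] and [tuɣi] the final segment of 'star' alternates: [x] ~ [ɣ].
But 'night' keeps [x] in both environments ([rux], [ruxi]), so there is no rule changing /x/ to [ɣ] before the DAT suffix.
The alternation reflects word-final obstruent devoicing: voiced obstruents become voiceless word-finally. /ɣ/ is underlying.

/tuɣ/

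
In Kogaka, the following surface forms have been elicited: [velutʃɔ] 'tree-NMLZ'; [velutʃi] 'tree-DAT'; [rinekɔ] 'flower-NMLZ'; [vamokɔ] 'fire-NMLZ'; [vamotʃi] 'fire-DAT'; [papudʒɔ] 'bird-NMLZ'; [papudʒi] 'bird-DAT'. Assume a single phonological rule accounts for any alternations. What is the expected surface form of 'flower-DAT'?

In [vamokɔ] and [vamotʃi] the final segment of 'fire' alternates: [k] ~ [tʃ].
The stem 'tree' ([velutʃɔ], [velutʃi]) shows [tʃ] unchanged in both environments, so [tʃ] cannot be basic with [k] derived before the NMLZ suffix.
The underlying segment must be /k/; /k/ becomes palato-alveolar [tʃ] before a front vowel, yielding [tʃ] there.
From [rinekɔ] the stem 'flower' is /rinek/; before a front vowel this yields [rinetʃi].

[rinetʃi]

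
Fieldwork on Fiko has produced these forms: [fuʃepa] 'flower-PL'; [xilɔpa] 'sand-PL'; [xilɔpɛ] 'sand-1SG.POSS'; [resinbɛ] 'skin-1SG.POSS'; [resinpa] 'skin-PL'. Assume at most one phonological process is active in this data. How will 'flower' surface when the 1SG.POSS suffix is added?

The 1SG.POSS morpheme has two allomorphs, [-bɛ] and [-pɛ].
The PL suffix, which begins with [p], is invariant after every stem; so [p] is not altered by any rule here.
The 1SG.POSS suffix is therefore /-bɛ/ underlyingly, with post-vocalic devoicing: voiced stops become voiceless after a vowel.
After 'flower', which ends in a vowel, the suffix surfaces as [-pɛ], giving [fuʃepɛ].

[fuʃepɛ]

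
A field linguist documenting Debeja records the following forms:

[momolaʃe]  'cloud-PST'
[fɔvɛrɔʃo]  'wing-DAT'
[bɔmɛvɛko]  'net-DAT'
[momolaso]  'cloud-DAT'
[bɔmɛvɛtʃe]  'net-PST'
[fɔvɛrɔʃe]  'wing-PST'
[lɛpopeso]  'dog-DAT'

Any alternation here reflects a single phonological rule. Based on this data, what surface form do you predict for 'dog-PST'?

[lɛpopeʃe]

In [momolaʃe] and [momolaso] the final segment of 'cloud' alternates: [ʃ] ~ [s].
If /ʃ/ were underlying and a rule turned it into [s] before the DAT suffix, 'wing' would also alternate; but it has [ʃ] in both [fɔvɛrɔʃe] and [fɔvɛrɔʃo].
The underlying segment must be /s/; /k/ and /s/ become palato-alveolar [tʃ] and [ʃ] before a front vowel, yielding [ʃ] there.
From [lɛpopeso] the stem 'dog' is /lɛpopes/; before a front vowel this yields [lɛpopeʃe].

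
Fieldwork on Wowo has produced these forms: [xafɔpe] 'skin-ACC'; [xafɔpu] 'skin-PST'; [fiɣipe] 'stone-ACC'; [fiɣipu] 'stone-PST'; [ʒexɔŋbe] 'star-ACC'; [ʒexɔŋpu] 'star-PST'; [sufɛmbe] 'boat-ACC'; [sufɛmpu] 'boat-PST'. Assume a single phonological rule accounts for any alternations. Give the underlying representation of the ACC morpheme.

/-be/

The ACC morpheme has two allomorphs, [-be] and [-pe].
By contrast the PST suffix keeps its initial [p] throughout — that segment must be underlying.
So the underlying form is /-be/, and voiced stops become voiceless after a vowel.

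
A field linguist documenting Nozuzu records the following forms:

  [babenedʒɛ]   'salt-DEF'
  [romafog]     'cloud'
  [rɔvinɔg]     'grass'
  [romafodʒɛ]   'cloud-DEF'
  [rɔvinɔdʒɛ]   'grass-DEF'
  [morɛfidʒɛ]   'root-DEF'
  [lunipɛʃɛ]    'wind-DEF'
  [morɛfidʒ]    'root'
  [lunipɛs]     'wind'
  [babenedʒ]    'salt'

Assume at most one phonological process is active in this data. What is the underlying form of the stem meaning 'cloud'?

/romafog/

The root 'cloud' surfaces as [romafog] and [romafodʒɛ], with a stem-final [g] ~ [dʒ] alternation.
The stem 'salt' ([babenedʒ], [babenedʒɛ]) shows [dʒ] unchanged in both environments, so [dʒ] cannot be basic with [g] derived in isolation.
The alternation reflects palatalization before a front vowel: /g/ and /s/ become palato-alveolar [dʒ] and [ʃ] before a front vowel. /g/ is underlying.
So 'cloud' = /romafog/.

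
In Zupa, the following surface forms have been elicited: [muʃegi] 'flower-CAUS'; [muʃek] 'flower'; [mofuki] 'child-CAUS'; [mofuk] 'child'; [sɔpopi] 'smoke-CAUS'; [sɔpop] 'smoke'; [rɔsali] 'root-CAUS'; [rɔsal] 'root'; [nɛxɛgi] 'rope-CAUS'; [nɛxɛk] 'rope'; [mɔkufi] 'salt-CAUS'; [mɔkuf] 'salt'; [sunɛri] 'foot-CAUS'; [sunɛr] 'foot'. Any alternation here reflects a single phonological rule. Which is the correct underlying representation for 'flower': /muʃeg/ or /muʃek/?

/muʃeg/

The stem for 'flower' ends in [g] in [muʃegi] but [k] in [muʃek].
But 'child' keeps [k] in both environments ([mofuki], [mofuk]), so there is no rule changing /k/ to [g] before the CAUS suffix.
So /g/ is underlying, and a rule of word-final obstruent devoicing — voiced obstruents become voiceless word-finally — gives [k].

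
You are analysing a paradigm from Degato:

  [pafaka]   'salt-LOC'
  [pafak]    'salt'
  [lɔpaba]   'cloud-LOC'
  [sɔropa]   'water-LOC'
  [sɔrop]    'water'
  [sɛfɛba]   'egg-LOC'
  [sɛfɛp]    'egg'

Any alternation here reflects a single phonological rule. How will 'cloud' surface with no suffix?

In [sɛfɛba] and [sɛfɛp] the final segment of 'egg' alternates: [b] ~ [p].
But 'water' keeps [p] in both environments ([sɔropa], [sɔrop]), so there is no rule changing /p/ to [b] before the LOC suffix.
So /b/ is underlying, and a rule of word-final obstruent devoicing — voiced obstruents become voiceless word-finally — gives [p].
From [lɔpaba] the stem 'cloud' is /lɔpab/; word-finally this yields [lɔpap].

[lɔpap]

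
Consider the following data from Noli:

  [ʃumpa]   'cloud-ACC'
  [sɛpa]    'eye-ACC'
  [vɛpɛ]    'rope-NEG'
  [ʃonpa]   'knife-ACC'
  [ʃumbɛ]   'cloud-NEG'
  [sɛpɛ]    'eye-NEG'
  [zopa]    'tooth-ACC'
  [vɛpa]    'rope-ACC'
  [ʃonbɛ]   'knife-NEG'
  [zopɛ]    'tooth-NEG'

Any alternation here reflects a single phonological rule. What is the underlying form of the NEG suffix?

/-bɛ/

The NEG suffix surfaces as [-bɛ] and [-pɛ], depending on the final segment of the stem.
By contrast the ACC suffix keeps its initial [p] throughout — that segment must be underlying.
So the underlying form is /-bɛ/, and voiced stops become voiceless after a vowel.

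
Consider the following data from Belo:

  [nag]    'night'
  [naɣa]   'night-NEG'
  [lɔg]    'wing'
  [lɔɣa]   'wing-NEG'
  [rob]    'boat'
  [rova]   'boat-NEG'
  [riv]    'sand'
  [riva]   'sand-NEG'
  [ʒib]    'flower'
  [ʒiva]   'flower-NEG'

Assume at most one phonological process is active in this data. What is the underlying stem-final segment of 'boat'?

The root 'boat' surfaces as [rob] and [rova], with a stem-final [b] ~ [v] alternation.
If /v/ were underlying and a rule turned it into [b] in isolation, 'sand' would also alternate; but it has [v] in both [riv] and [riva].
So /b/ is underlying, and a rule of intervocalic spirantization — voiced stops become fricatives between vowels — gives [v].

/b/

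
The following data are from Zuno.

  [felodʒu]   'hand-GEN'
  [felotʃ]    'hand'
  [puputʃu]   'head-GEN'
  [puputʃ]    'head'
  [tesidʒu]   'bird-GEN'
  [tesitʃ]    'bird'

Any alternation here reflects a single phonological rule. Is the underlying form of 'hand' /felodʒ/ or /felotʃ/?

/felodʒ/

The root 'hand' surfaces as [felodʒu] and [felotʃ], with a stem-final [dʒ] ~ [tʃ] alternation.
But 'head' keeps [tʃ] in both environments ([puputʃu], [puputʃ]), so there is no rule changing /tʃ/ to [dʒ] before the GEN suffix.
So /dʒ/ is underlying, and a rule of word-final obstruent devoicing — voiced obstruents become voiceless word-finally — gives [tʃ].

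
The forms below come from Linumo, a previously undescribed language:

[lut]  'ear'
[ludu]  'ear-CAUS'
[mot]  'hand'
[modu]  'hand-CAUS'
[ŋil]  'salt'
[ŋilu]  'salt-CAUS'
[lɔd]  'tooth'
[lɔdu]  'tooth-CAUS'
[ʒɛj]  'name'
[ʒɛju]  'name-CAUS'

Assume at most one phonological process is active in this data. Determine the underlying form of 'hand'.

In [mot] and [modu] the final segment of 'hand' alternates: [t] ~ [d].
If /d/ were underlying and a rule turned it into [t] in isolation, 'tooth' would also alternate; but it has [d] in both [lɔd] and [lɔdu].
The alternation reflects intervocalic voicing: voiceless stops become voiced between vowels. /t/ is underlying.
Hence 'hand' is /mot/ underlyingly.

/mot/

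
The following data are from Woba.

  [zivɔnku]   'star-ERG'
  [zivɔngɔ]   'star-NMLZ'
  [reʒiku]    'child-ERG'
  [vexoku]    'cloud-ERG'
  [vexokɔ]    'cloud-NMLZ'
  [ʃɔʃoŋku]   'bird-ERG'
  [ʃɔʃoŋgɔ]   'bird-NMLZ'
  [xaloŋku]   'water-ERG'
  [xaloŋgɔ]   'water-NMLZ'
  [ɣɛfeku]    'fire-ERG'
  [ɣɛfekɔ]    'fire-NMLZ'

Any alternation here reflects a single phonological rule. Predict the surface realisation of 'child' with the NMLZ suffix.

[reʒikɔ]

The NMLZ suffix surfaces as [-gɔ] and [-kɔ], depending on the final segment of the stem.
By contrast the ERG suffix keeps its initial [k] throughout — that segment must be underlying.
So the underlying form is /-gɔ/, and voiced stops become voiceless after a vowel.
After 'child', which ends in a vowel, the suffix surfaces as [-kɔ], giving [reʒikɔ].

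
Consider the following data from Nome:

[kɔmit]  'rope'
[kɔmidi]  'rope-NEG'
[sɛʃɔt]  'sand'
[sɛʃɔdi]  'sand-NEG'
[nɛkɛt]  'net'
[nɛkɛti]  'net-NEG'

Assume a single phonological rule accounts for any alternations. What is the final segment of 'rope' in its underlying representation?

The root 'rope' surfaces as [kɔmit] and [kɔmidi], with a stem-final [t] ~ [d] alternation.
If /t/ were underlying and a rule turned it into [d] before the NEG suffix, 'net' would also alternate; but it has [t] in both [nɛkɛt] and [nɛkɛti].
The underlying segment must be /d/; voiced obstruents become voiceless word-finally, yielding [t] there.

/d/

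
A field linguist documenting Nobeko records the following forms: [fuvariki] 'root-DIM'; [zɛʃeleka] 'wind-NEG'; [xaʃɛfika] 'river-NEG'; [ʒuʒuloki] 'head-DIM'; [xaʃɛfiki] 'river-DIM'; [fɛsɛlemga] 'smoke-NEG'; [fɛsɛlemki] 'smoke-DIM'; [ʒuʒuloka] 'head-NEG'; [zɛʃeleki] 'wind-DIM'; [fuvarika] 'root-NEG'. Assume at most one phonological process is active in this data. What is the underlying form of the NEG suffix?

/-ga/

The NEG suffix surfaces as [-ga] and [-ka], depending on the final segment of the stem.
The DIM suffix, which begins with [k], is invariant after every stem; so [k] is not altered by any rule here.
The NEG suffix is therefore /-ga/ underlyingly, with post-vocalic devoicing: voiced stops become voiceless after a vowel.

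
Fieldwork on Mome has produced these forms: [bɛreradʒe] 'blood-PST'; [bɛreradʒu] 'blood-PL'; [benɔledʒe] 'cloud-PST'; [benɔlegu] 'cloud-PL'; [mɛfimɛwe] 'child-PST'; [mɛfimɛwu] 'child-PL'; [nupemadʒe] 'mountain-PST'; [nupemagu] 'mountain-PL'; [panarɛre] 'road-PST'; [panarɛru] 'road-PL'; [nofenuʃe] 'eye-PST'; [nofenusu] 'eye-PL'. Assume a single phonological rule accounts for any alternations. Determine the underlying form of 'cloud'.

The root 'cloud' surfaces as [benɔledʒe] and [benɔlegu], with a stem-final [dʒ] ~ [g] alternation.
If /dʒ/ were underlying and a rule turned it into [g] before the PL suffix, 'blood' would also alternate; but it has [dʒ] in both [bɛreradʒe] and [bɛreradʒu].
The alternation reflects palatalization before a front vowel: /g/ and /s/ become palato-alveolar [dʒ] and [ʃ] before a front vowel. /g/ is underlying.

/benɔleg/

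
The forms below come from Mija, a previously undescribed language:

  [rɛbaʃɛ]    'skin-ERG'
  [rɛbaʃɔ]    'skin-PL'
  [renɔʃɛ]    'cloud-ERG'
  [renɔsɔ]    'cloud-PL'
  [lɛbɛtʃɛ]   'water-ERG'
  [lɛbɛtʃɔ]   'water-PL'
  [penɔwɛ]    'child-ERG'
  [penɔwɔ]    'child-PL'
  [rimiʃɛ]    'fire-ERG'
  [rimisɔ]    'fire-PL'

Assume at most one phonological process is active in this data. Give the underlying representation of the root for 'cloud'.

The stem for 'cloud' ends in [ʃ] in [renɔʃɛ] but [s] in [renɔsɔ].
Compare 'skin', with invariant [ʃ] in [rɛbaʃɛ] and [rɛbaʃɔ]: an analysis with underlying /ʃ/ and a rule producing [s] before the PL suffix would wrongly predict alternation here too.
Therefore /s/ is basic and [ʃ] is derived by palatalization before a front vowel (/s/ becomes palato-alveolar [ʃ] before a front vowel).

/renɔs/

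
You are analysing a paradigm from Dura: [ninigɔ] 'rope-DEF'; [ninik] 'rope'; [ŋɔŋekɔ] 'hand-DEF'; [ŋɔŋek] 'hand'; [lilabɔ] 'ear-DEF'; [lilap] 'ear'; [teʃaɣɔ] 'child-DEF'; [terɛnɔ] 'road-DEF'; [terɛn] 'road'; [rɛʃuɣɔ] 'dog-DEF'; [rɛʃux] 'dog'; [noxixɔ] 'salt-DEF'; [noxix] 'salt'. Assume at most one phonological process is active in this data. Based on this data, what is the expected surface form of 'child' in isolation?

The stem for 'dog' ends in [ɣ] in [rɛʃuɣɔ] but [x] in [rɛʃux].
But 'salt' keeps [x] in both environments ([noxixɔ], [noxix]), so there is no rule changing /x/ to [ɣ] before the DEF suffix.
Therefore /ɣ/ is basic and [x] is derived by word-final obstruent devoicing (voiced obstruents become voiceless word-finally).
The one attested form of 'child', [teʃaɣɔ], shows underlying /teʃaɣ/. Applying the same rule word-finally gives [teʃax].

[teʃax]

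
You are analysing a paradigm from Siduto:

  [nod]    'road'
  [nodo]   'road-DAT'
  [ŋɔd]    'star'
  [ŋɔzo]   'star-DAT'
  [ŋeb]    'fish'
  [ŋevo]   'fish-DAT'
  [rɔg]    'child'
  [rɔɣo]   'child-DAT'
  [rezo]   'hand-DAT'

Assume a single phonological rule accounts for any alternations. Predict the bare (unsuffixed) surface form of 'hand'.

The stem for 'star' ends in [d] in [ŋɔd] but [z] in [ŋɔzo].
The stem 'road' ([nod], [nodo]) shows [d] unchanged in both environments, so [d] cannot be basic with [z] derived before the DAT suffix.
Therefore /z/ is basic and [d] is derived by word-final hardening (voiced fricatives become stops word-finally).
The one attested form of 'hand', [rezo], shows underlying /rez/. Applying the same rule word-finally gives [red].

[red]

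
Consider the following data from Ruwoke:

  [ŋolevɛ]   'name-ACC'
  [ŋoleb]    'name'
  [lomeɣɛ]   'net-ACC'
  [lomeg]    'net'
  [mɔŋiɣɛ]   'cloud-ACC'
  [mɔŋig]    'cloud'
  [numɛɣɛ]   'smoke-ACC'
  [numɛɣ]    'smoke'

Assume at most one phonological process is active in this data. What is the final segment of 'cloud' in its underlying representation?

/g/

The root 'cloud' surfaces as [mɔŋiɣɛ] and [mɔŋig], with a stem-final [ɣ] ~ [g] alternation.
If /ɣ/ were underlying and a rule turned it into [g] in isolation, 'smoke' would also alternate; but it has [ɣ] in both [numɛɣɛ] and [numɛɣ].
The underlying segment must be /g/; voiced stops become fricatives between vowels, yielding [ɣ] there.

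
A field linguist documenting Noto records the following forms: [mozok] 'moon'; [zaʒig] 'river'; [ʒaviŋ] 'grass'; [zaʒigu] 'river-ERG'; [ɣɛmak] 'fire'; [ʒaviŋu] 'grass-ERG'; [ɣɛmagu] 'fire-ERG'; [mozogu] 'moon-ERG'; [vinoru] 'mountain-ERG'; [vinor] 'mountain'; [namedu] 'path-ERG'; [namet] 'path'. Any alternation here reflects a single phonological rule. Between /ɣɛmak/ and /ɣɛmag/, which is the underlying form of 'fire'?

/ɣɛmak/

'fire' shows [k] ~ [g] at the end of the stem ([ɣɛmak] vs [ɣɛmagu]).
If /g/ were underlying and a rule turned it into [k] in isolation, 'river' would also alternate; but it has [g] in both [zaʒig] and [zaʒigu].
The underlying segment must be /k/; voiceless stops become voiced between vowels, yielding [g] there.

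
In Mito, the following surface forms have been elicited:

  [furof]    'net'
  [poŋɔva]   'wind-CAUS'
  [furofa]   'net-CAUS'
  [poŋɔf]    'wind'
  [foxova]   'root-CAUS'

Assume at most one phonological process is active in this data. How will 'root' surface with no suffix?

In [poŋɔva] and [poŋɔf] the final segment of 'wind' alternates: [v] ~ [f].
But 'net' keeps [f] in both environments ([furofa], [furof]), so there is no rule changing /f/ to [v] before the CAUS suffix.
The alternation reflects word-final obstruent devoicing: voiced obstruents become voiceless word-finally. /v/ is underlying.
From [foxova] the stem 'root' is /foxov/; word-finally this yields [foxof].

[foxof]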